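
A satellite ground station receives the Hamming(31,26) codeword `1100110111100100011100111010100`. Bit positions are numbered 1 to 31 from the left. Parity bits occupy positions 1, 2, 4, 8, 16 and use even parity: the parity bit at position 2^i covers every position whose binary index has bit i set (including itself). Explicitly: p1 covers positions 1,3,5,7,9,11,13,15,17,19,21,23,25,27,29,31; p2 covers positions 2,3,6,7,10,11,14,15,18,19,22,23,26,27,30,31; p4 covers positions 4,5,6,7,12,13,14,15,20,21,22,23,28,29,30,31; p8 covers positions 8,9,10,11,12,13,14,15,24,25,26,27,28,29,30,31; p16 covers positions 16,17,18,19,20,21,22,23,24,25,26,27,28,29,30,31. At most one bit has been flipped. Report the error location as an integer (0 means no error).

11

s1: b1⊕b3⊕b5⊕b7⊕b9⊕b11⊕b13⊕b15⊕b17⊕b19⊕b21⊕b23⊕b25⊕b27⊕b29⊕b31 = 1⊕0⊕1⊕0⊕1⊕1⊕0⊕0⊕0⊕1⊕0⊕1⊕1⊕1⊕1⊕0 = 1
s2: b2⊕b3⊕b6⊕b7⊕b10⊕b11⊕b14⊕b15⊕b18⊕b19⊕b22⊕b23⊕b26⊕b27⊕b30⊕b31 = 1⊕0⊕1⊕0⊕1⊕1⊕1⊕0⊕1⊕1⊕0⊕1⊕0⊕1⊕0⊕0 = 1
s4: b4⊕b5⊕b6⊕b7⊕b12⊕b13⊕b14⊕b15⊕b20⊕b21⊕b22⊕b23⊕b28⊕b29⊕b30⊕b31 = 0⊕1⊕1⊕0⊕0⊕0⊕1⊕0⊕1⊕0⊕0⊕1⊕0⊕1⊕0⊕0 = 0
s8: b8⊕b9⊕b10⊕b11⊕b12⊕b13⊕b14⊕b15⊕b24⊕b25⊕b26⊕b27⊕b28⊕b29⊕b30⊕b31 = 1⊕1⊕1⊕1⊕0⊕0⊕1⊕0⊕1⊕1⊕0⊕1⊕0⊕1⊕0⊕0 = 1
s16: b16⊕b17⊕b18⊕b19⊕b20⊕b21⊕b22⊕b23⊕b24⊕b25⊕b26⊕b27⊕b28⊕b29⊕b30⊕b31 = 0⊕0⊕1⊕1⊕1⊕0⊕0⊕1⊕1⊕1⊕0⊕1⊕0⊕1⊕0⊕0 = 0
Syndrome (s16...s1) = 01011 → position 11.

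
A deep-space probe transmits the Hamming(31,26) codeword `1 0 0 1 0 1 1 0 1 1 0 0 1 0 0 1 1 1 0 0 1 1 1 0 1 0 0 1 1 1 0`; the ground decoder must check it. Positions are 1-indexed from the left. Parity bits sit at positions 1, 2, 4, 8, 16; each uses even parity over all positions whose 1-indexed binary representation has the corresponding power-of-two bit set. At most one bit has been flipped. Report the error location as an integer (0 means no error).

s1: b1⊕b3⊕b5⊕b7⊕b9⊕b11⊕b13⊕b15⊕b17⊕b19⊕b21⊕b23⊕b25⊕b27⊕b29⊕b31 = 1⊕0⊕0⊕1⊕1⊕0⊕1⊕0⊕1⊕0⊕1⊕1⊕1⊕0⊕1⊕0 = 1
s2: b2⊕b3⊕b6⊕b7⊕b10⊕b11⊕b14⊕b15⊕b18⊕b19⊕b22⊕b23⊕b26⊕b27⊕b30⊕b31 = 0⊕0⊕1⊕1⊕1⊕0⊕0⊕0⊕1⊕0⊕1⊕1⊕0⊕0⊕1⊕0 = 1
s4: b4⊕b5⊕b6⊕b7⊕b12⊕b13⊕b14⊕b15⊕b20⊕b21⊕b22⊕b23⊕b28⊕b29⊕b30⊕b31 = 1⊕0⊕1⊕1⊕0⊕1⊕0⊕0⊕0⊕1⊕1⊕1⊕1⊕1⊕1⊕0 = 0
s8: b8⊕b9⊕b10⊕b11⊕b12⊕b13⊕b14⊕b15⊕b24⊕b25⊕b26⊕b27⊕b28⊕b29⊕b30⊕b31 = 0⊕1⊕1⊕0⊕0⊕1⊕0⊕0⊕0⊕1⊕0⊕0⊕1⊕1⊕1⊕0 = 1
s16: b16⊕b17⊕b18⊕b19⊕b20⊕b21⊕b22⊕b23⊕b24⊕b25⊕b26⊕b27⊕b28⊕b29⊕b30⊕b31 = 1⊕1⊕1⊕0⊕0⊕1⊕1⊕1⊕0⊕1⊕0⊕0⊕1⊕1⊕1⊕0 = 0
Syndrome (s16...s1) = 01011 → position 11.

11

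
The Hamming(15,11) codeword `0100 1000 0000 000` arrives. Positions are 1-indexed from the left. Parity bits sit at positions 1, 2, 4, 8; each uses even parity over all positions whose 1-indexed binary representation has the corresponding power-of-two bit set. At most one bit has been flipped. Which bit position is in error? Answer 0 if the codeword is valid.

s1: b1⊕b3⊕b5⊕b7⊕b9⊕b11⊕b13⊕b15 = 0⊕0⊕1⊕0⊕0⊕0⊕0⊕0 = 1
s2: b2⊕b3⊕b6⊕b7⊕b10⊕b11⊕b14⊕b15 = 1⊕0⊕0⊕0⊕0⊕0⊕0⊕0 = 1
s4: b4⊕b5⊕b6⊕b7⊕b12⊕b13⊕b14⊕b15 = 0⊕1⊕0⊕0⊕0⊕0⊕0⊕0 = 1
s8: b8⊕b9⊕b10⊕b11⊕b12⊕b13⊕b14⊕b15 = 0⊕0⊕0⊕0⊕0⊕0⊕0⊕0 = 0
Syndrome (s8...s1) = 0111 → position 7.

7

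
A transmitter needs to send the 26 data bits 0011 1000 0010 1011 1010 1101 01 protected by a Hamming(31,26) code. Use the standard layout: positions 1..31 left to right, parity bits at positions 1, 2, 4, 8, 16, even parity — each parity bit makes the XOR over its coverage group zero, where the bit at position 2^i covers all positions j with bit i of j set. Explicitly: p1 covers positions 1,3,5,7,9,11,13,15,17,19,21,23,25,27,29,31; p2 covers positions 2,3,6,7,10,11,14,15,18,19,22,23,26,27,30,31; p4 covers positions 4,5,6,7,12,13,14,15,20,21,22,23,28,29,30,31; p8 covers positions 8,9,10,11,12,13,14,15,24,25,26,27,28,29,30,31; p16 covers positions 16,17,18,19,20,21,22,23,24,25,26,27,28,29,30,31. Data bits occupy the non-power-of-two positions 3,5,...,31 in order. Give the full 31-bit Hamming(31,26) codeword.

Place data bits at non-power-of-two positions: b3=0, b5=0, b6=1, b7=1, b9=1, b10=0, b11=0, b12=0, b13=0, b14=0, b15=1, b17=0, b18=1, b19=0, b20=1, b21=1, b22=1, b23=0, b24=1, b25=0, b26=1, b27=1, b28=0, b29=1, b30=0, b31=1.
p1 = XOR of data positions {3,5,7,9,11,13,15,17,19,21,23,25,27,29,31} = 0⊕0⊕1⊕1⊕0⊕0⊕1⊕0⊕0⊕1⊕0⊕0⊕1⊕1⊕1 = 1
p2 = XOR of data positions {3,6,7,10,11,14,15,18,19,22,23,26,27,30,31} = 0⊕1⊕1⊕0⊕0⊕0⊕1⊕1⊕0⊕1⊕0⊕1⊕1⊕0⊕1 = 0
p4 = XOR of data positions {5,6,7,12,13,14,15,20,21,22,23,28,29,30,31} = 0⊕1⊕1⊕0⊕0⊕0⊕1⊕1⊕1⊕1⊕0⊕0⊕1⊕0⊕1 = 0
p8 = XOR of data positions {9,10,11,12,13,14,15,24,25,26,27,28,29,30,31} = 1⊕0⊕0⊕0⊕0⊕0⊕1⊕1⊕0⊕1⊕1⊕0⊕1⊕0⊕1 = 1
p16 = XOR of data positions {17,18,19,20,21,22,23,24,25,26,27,28,29,30,31} = 0⊕1⊕0⊕1⊕1⊕1⊕0⊕1⊕0⊕1⊕1⊕0⊕1⊕0⊕1 = 1
Codeword b1..b31 = 1000011110000011010111010110101

1000011110000011010111010110101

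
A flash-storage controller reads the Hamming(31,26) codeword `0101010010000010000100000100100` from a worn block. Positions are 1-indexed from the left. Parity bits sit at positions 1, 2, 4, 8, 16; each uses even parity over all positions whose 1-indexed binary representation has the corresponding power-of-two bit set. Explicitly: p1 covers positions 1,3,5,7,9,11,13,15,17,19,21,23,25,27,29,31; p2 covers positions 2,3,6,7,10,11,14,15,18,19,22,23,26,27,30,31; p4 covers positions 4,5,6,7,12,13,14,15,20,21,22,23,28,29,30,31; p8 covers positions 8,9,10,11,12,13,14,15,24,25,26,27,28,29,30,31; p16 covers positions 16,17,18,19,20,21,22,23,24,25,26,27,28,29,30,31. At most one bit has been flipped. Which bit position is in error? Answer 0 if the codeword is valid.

21

s1: b1⊕b3⊕b5⊕b7⊕b9⊕b11⊕b13⊕b15⊕b17⊕b19⊕b21⊕b23⊕b25⊕b27⊕b29⊕b31 = 0⊕0⊕0⊕0⊕1⊕0⊕0⊕1⊕0⊕0⊕0⊕0⊕0⊕0⊕1⊕0 = 1
s2: b2⊕b3⊕b6⊕b7⊕b10⊕b11⊕b14⊕b15⊕b18⊕b19⊕b22⊕b23⊕b26⊕b27⊕b30⊕b31 = 1⊕0⊕1⊕0⊕0⊕0⊕0⊕1⊕0⊕0⊕0⊕0⊕1⊕0⊕0⊕0 = 0
s4: b4⊕b5⊕b6⊕b7⊕b12⊕b13⊕b14⊕b15⊕b20⊕b21⊕b22⊕b23⊕b28⊕b29⊕b30⊕b31 = 1⊕0⊕1⊕0⊕0⊕0⊕0⊕1⊕1⊕0⊕0⊕0⊕0⊕1⊕0⊕0 = 1
s8: b8⊕b9⊕b10⊕b11⊕b12⊕b13⊕b14⊕b15⊕b24⊕b25⊕b26⊕b27⊕b28⊕b29⊕b30⊕b31 = 0⊕1⊕0⊕0⊕0⊕0⊕0⊕1⊕0⊕0⊕1⊕0⊕0⊕1⊕0⊕0 = 0
s16: b16⊕b17⊕b18⊕b19⊕b20⊕b21⊕b22⊕b23⊕b24⊕b25⊕b26⊕b27⊕b28⊕b29⊕b30⊕b31 = 0⊕0⊕0⊕0⊕1⊕0⊕0⊕0⊕0⊕0⊕1⊕0⊕0⊕1⊕0⊕0 = 1
Syndrome (s16...s1) = 10101 → position 21.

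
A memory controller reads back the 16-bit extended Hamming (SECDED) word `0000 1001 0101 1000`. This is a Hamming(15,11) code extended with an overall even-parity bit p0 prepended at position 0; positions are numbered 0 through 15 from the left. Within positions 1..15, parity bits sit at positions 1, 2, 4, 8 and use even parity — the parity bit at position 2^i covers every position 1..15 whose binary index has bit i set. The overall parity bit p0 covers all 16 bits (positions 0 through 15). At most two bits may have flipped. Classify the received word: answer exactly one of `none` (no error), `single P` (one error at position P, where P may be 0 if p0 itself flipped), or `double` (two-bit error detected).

single 13

s1: b1⊕b3⊕b5⊕b7⊕b9⊕b11⊕b13⊕b15 = 0⊕0⊕0⊕1⊕1⊕1⊕0⊕0 = 1
s2: b2⊕b3⊕b6⊕b7⊕b10⊕b11⊕b14⊕b15 = 0⊕0⊕0⊕1⊕0⊕1⊕0⊕0 = 0
s4: b4⊕b5⊕b6⊕b7⊕b12⊕b13⊕b14⊕b15 = 1⊕0⊕0⊕1⊕1⊕0⊕0⊕0 = 1
s8: b8⊕b9⊕b10⊕b11⊕b12⊕b13⊕b14⊕b15 = 0⊕1⊕0⊕1⊕1⊕0⊕0⊕0 = 1
Syndrome (s8...s1) = 1101 → position 13.
Overall parity (XOR of all 16 bits, including p0): 0⊕0⊕0⊕0⊕1⊕0⊕0⊕1⊕0⊕1⊕0⊕1⊕1⊕0⊕0⊕0 = 1
Overall=1, syndrome position=13 → single-bit error at position 13.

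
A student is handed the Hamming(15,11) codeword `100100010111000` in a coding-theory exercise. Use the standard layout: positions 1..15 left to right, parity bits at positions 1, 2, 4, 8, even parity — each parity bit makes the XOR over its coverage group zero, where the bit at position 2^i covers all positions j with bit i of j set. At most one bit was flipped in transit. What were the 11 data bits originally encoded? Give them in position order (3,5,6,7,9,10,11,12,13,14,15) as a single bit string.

s1: b1⊕b3⊕b5⊕b7⊕b9⊕b11⊕b13⊕b15 = 1⊕0⊕0⊕0⊕0⊕1⊕0⊕0 = 0
s2: b2⊕b3⊕b6⊕b7⊕b10⊕b11⊕b14⊕b15 = 0⊕0⊕0⊕0⊕1⊕1⊕0⊕0 = 0
s4: b4⊕b5⊕b6⊕b7⊕b12⊕b13⊕b14⊕b15 = 1⊕0⊕0⊕0⊕1⊕0⊕0⊕0 = 0
s8: b8⊕b9⊕b10⊕b11⊕b12⊕b13⊕b14⊕b15 = 1⊕0⊕1⊕1⊕1⊕0⊕0⊕0 = 0
Syndrome (s8...s1) = 0000 → position 0 (no error).
No correction needed.
Data bits at positions 3,5,6,7,9,10,11,12,13,14,15: 00000111000

00000111000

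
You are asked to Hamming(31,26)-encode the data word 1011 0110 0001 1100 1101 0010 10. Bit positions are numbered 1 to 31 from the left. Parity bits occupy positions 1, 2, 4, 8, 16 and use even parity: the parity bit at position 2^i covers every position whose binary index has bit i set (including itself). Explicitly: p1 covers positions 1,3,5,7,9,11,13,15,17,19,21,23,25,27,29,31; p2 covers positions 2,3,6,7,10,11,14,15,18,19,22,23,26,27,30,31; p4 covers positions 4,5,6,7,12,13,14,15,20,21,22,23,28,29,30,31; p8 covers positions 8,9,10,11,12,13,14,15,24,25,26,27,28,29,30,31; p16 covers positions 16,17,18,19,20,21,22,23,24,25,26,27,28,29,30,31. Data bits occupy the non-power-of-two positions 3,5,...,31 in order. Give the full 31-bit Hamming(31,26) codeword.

1010011101100000111001101001010

Place data bits at non-power-of-two positions: b3=1, b5=0, b6=1, b7=1, b9=0, b10=1, b11=1, b12=0, b13=0, b14=0, b15=0, b17=1, b18=1, b19=1, b20=0, b21=0, b22=1, b23=1, b24=0, b25=1, b26=0, b27=0, b28=1, b29=0, b30=1, b31=0.
p1 = XOR of data positions {3,5,7,9,11,13,15,17,19,21,23,25,27,29,31} = 1⊕0⊕1⊕0⊕1⊕0⊕0⊕1⊕1⊕0⊕1⊕1⊕0⊕0⊕0 = 1
p2 = XOR of data positions {3,6,7,10,11,14,15,18,19,22,23,26,27,30,31} = 1⊕1⊕1⊕1⊕1⊕0⊕0⊕1⊕1⊕1⊕1⊕0⊕0⊕1⊕0 = 0
p4 = XOR of data positions {5,6,7,12,13,14,15,20,21,22,23,28,29,30,31} = 0⊕1⊕1⊕0⊕0⊕0⊕0⊕0⊕0⊕1⊕1⊕1⊕0⊕1⊕0 = 0
p8 = XOR of data positions {9,10,11,12,13,14,15,24,25,26,27,28,29,30,31} = 0⊕1⊕1⊕0⊕0⊕0⊕0⊕0⊕1⊕0⊕0⊕1⊕0⊕1⊕0 = 1
p16 = XOR of data positions {17,18,19,20,21,22,23,24,25,26,27,28,29,30,31} = 1⊕1⊕1⊕0⊕0⊕1⊕1⊕0⊕1⊕0⊕0⊕1⊕0⊕1⊕0 = 0
Codeword b1..b31 = 1010011101100000111001101001010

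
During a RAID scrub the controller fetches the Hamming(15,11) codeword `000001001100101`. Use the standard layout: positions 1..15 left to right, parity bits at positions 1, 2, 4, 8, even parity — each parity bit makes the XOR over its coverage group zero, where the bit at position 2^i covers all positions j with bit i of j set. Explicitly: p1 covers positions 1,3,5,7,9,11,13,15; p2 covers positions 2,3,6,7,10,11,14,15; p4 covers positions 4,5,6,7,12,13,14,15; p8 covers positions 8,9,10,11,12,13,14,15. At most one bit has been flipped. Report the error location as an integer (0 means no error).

7

s1: b1⊕b3⊕b5⊕b7⊕b9⊕b11⊕b13⊕b15 = 0⊕0⊕0⊕0⊕1⊕0⊕1⊕1 = 1
s2: b2⊕b3⊕b6⊕b7⊕b10⊕b11⊕b14⊕b15 = 0⊕0⊕1⊕0⊕1⊕0⊕0⊕1 = 1
s4: b4⊕b5⊕b6⊕b7⊕b12⊕b13⊕b14⊕b15 = 0⊕0⊕1⊕0⊕0⊕1⊕0⊕1 = 1
s8: b8⊕b9⊕b10⊕b11⊕b12⊕b13⊕b14⊕b15 = 0⊕1⊕1⊕0⊕0⊕1⊕0⊕1 = 0
Syndrome (s8...s1) = 0111 → position 7.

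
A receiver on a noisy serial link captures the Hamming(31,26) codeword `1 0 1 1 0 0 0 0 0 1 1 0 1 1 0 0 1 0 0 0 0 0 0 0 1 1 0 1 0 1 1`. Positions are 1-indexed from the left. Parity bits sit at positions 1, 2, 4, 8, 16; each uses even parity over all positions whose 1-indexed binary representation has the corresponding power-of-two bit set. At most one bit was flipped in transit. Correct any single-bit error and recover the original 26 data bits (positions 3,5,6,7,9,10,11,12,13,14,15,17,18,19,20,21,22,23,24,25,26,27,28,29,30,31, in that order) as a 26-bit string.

10000100110100000001101011

s1: b1⊕b3⊕b5⊕b7⊕b9⊕b11⊕b13⊕b15⊕b17⊕b19⊕b21⊕b23⊕b25⊕b27⊕b29⊕b31 = 1⊕1⊕0⊕0⊕0⊕1⊕1⊕0⊕1⊕0⊕0⊕0⊕1⊕0⊕0⊕1 = 1
s2: b2⊕b3⊕b6⊕b7⊕b10⊕b11⊕b14⊕b15⊕b18⊕b19⊕b22⊕b23⊕b26⊕b27⊕b30⊕b31 = 0⊕1⊕0⊕0⊕1⊕1⊕1⊕0⊕0⊕0⊕0⊕0⊕1⊕0⊕1⊕1 = 1
s4: b4⊕b5⊕b6⊕b7⊕b12⊕b13⊕b14⊕b15⊕b20⊕b21⊕b22⊕b23⊕b28⊕b29⊕b30⊕b31 = 1⊕0⊕0⊕0⊕0⊕1⊕1⊕0⊕0⊕0⊕0⊕0⊕1⊕0⊕1⊕1 = 0
s8: b8⊕b9⊕b10⊕b11⊕b12⊕b13⊕b14⊕b15⊕b24⊕b25⊕b26⊕b27⊕b28⊕b29⊕b30⊕b31 = 0⊕0⊕1⊕1⊕0⊕1⊕1⊕0⊕0⊕1⊕1⊕0⊕1⊕0⊕1⊕1 = 1
s16: b16⊕b17⊕b18⊕b19⊕b20⊕b21⊕b22⊕b23⊕b24⊕b25⊕b26⊕b27⊕b28⊕b29⊕b30⊕b31 = 0⊕1⊕0⊕0⊕0⊕0⊕0⊕0⊕0⊕1⊕1⊕0⊕1⊕0⊕1⊕1 = 0
Syndrome (s16...s1) = 01011 → position 11.
Flip bit 11: corrected codeword = 1011000001001100100000001101011
Data bits at positions 3,5,6,7,9,10,11,12,13,14,15,17,18,19,20,21,22,23,24,25,26,27,28,29,30,31: 10000100110100000001101011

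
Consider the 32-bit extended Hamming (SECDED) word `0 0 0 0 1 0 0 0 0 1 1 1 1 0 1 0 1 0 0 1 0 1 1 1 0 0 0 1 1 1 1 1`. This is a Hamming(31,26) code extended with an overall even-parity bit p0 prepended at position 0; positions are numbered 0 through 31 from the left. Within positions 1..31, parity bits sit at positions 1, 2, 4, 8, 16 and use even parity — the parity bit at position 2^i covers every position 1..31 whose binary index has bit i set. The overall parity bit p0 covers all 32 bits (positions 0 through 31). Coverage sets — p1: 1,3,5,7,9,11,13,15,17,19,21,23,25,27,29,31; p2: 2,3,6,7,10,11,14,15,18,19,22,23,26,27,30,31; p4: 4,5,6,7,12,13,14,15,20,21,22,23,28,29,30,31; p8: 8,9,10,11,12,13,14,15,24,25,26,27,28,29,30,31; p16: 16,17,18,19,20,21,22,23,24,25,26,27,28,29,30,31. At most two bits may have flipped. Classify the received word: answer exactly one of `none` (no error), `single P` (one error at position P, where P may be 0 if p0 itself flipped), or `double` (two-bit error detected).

s1: b1⊕b3⊕b5⊕b7⊕b9⊕b11⊕b13⊕b15⊕b17⊕b19⊕b21⊕b23⊕b25⊕b27⊕b29⊕b31 = 0⊕0⊕0⊕0⊕1⊕1⊕0⊕0⊕0⊕1⊕1⊕1⊕0⊕1⊕1⊕1 = 0
s2: b2⊕b3⊕b6⊕b7⊕b10⊕b11⊕b14⊕b15⊕b18⊕b19⊕b22⊕b23⊕b26⊕b27⊕b30⊕b31 = 0⊕0⊕0⊕0⊕1⊕1⊕1⊕0⊕0⊕1⊕1⊕1⊕0⊕1⊕1⊕1 = 1
s4: b4⊕b5⊕b6⊕b7⊕b12⊕b13⊕b14⊕b15⊕b20⊕b21⊕b22⊕b23⊕b28⊕b29⊕b30⊕b31 = 1⊕0⊕0⊕0⊕1⊕0⊕1⊕0⊕0⊕1⊕1⊕1⊕1⊕1⊕1⊕1 = 0
s8: b8⊕b9⊕b10⊕b11⊕b12⊕b13⊕b14⊕b15⊕b24⊕b25⊕b26⊕b27⊕b28⊕b29⊕b30⊕b31 = 0⊕1⊕1⊕1⊕1⊕0⊕1⊕0⊕0⊕0⊕0⊕1⊕1⊕1⊕1⊕1 = 0
s16: b16⊕b17⊕b18⊕b19⊕b20⊕b21⊕b22⊕b23⊕b24⊕b25⊕b26⊕b27⊕b28⊕b29⊕b30⊕b31 = 1⊕0⊕0⊕1⊕0⊕1⊕1⊕1⊕0⊕0⊕0⊕1⊕1⊕1⊕1⊕1 = 0
Syndrome (s16...s1) = 00010 → position 2.
Overall parity (XOR of all 32 bits, including p0): 0⊕0⊕0⊕0⊕1⊕0⊕0⊕0⊕0⊕1⊕1⊕1⊕1⊕0⊕1⊕0⊕1⊕0⊕0⊕1⊕0⊕1⊕1⊕1⊕0⊕0⊕0⊕1⊕1⊕1⊕1⊕1 = 0
Overall=0, syndrome position=2 → double-bit error detected (uncorrectable).

double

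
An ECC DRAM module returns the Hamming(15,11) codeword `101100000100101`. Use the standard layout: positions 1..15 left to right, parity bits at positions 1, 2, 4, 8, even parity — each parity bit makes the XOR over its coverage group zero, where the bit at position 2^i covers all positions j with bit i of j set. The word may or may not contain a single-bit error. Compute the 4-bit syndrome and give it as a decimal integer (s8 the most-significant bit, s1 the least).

14

s1: b1⊕b3⊕b5⊕b7⊕b9⊕b11⊕b13⊕b15 = 1⊕1⊕0⊕0⊕0⊕0⊕1⊕1 = 0
s2: b2⊕b3⊕b6⊕b7⊕b10⊕b11⊕b14⊕b15 = 0⊕1⊕0⊕0⊕1⊕0⊕0⊕1 = 1
s4: b4⊕b5⊕b6⊕b7⊕b12⊕b13⊕b14⊕b15 = 1⊕0⊕0⊕0⊕0⊕1⊕0⊕1 = 1
s8: b8⊕b9⊕b10⊕b11⊕b12⊕b13⊕b14⊕b15 = 0⊕0⊕1⊕0⊕0⊕1⊕0⊕1 = 1
Syndrome (s8...s1) = 1110 → position 14.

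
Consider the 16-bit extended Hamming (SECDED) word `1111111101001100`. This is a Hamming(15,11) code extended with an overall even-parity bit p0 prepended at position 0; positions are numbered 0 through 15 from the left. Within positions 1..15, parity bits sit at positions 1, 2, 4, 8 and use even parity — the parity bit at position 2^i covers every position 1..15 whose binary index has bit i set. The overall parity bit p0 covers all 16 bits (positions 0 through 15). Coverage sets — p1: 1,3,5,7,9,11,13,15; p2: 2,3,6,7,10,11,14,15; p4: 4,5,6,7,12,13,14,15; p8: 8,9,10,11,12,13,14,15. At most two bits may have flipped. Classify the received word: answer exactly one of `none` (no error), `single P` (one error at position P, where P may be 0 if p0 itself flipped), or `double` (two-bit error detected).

s1: b1⊕b3⊕b5⊕b7⊕b9⊕b11⊕b13⊕b15 = 1⊕1⊕1⊕1⊕1⊕0⊕1⊕0 = 0
s2: b2⊕b3⊕b6⊕b7⊕b10⊕b11⊕b14⊕b15 = 1⊕1⊕1⊕1⊕0⊕0⊕0⊕0 = 0
s4: b4⊕b5⊕b6⊕b7⊕b12⊕b13⊕b14⊕b15 = 1⊕1⊕1⊕1⊕1⊕1⊕0⊕0 = 0
s8: b8⊕b9⊕b10⊕b11⊕b12⊕b13⊕b14⊕b15 = 0⊕1⊕0⊕0⊕1⊕1⊕0⊕0 = 1
Syndrome (s8...s1) = 1000 → position 8.
Overall parity (XOR of all 16 bits, including p0): 1⊕1⊕1⊕1⊕1⊕1⊕1⊕1⊕0⊕1⊕0⊕0⊕1⊕1⊕0⊕0 = 1
Overall=1, syndrome position=8 → single-bit error at position 8.

single 8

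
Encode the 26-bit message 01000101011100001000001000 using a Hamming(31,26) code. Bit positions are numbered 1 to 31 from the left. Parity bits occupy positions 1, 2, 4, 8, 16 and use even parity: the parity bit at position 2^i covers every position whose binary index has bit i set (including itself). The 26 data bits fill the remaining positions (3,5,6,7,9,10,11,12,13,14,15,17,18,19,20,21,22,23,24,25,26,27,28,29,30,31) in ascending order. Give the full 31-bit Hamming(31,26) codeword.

1000100101010111100001000001000

Place data bits at non-power-of-two positions: b3=0, b5=1, b6=0, b7=0, b9=0, b10=1, b11=0, b12=1, b13=0, b14=1, b15=1, b17=1, b18=0, b19=0, b20=0, b21=0, b22=1, b23=0, b24=0, b25=0, b26=0, b27=0, b28=1, b29=0, b30=0, b31=0.
p1 = XOR of data positions {3,5,7,9,11,13,15,17,19,21,23,25,27,29,31} = 0⊕1⊕0⊕0⊕0⊕0⊕1⊕1⊕0⊕0⊕0⊕0⊕0⊕0⊕0 = 1
p2 = XOR of data positions {3,6,7,10,11,14,15,18,19,22,23,26,27,30,31} = 0⊕0⊕0⊕1⊕0⊕1⊕1⊕0⊕0⊕1⊕0⊕0⊕0⊕0⊕0 = 0
p4 = XOR of data positions {5,6,7,12,13,14,15,20,21,22,23,28,29,30,31} = 1⊕0⊕0⊕1⊕0⊕1⊕1⊕0⊕0⊕1⊕0⊕1⊕0⊕0⊕0 = 0
p8 = XOR of data positions {9,10,11,12,13,14,15,24,25,26,27,28,29,30,31} = 0⊕1⊕0⊕1⊕0⊕1⊕1⊕0⊕0⊕0⊕0⊕1⊕0⊕0⊕0 = 1
p16 = XOR of data positions {17,18,19,20,21,22,23,24,25,26,27,28,29,30,31} = 1⊕0⊕0⊕0⊕0⊕1⊕0⊕0⊕0⊕0⊕0⊕1⊕0⊕0⊕0 = 1
Codeword b1..b31 = 1000100101010111100001000001000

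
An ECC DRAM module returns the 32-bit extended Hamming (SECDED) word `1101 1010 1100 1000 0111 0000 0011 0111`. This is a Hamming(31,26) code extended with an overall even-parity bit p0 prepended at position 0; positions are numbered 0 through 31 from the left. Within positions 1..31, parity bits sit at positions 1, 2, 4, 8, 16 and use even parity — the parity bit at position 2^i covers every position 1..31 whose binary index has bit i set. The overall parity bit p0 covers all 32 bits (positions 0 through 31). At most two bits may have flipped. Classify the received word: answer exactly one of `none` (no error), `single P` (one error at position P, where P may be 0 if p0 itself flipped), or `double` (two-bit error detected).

s1: b1⊕b3⊕b5⊕b7⊕b9⊕b11⊕b13⊕b15⊕b17⊕b19⊕b21⊕b23⊕b25⊕b27⊕b29⊕b31 = 1⊕1⊕0⊕0⊕1⊕0⊕0⊕0⊕1⊕1⊕0⊕0⊕0⊕1⊕1⊕1 = 0
s2: b2⊕b3⊕b6⊕b7⊕b10⊕b11⊕b14⊕b15⊕b18⊕b19⊕b22⊕b23⊕b26⊕b27⊕b30⊕b31 = 0⊕1⊕1⊕0⊕0⊕0⊕0⊕0⊕1⊕1⊕0⊕0⊕1⊕1⊕1⊕1 = 0
s4: b4⊕b5⊕b6⊕b7⊕b12⊕b13⊕b14⊕b15⊕b20⊕b21⊕b22⊕b23⊕b28⊕b29⊕b30⊕b31 = 1⊕0⊕1⊕0⊕1⊕0⊕0⊕0⊕0⊕0⊕0⊕0⊕0⊕1⊕1⊕1 = 0
s8: b8⊕b9⊕b10⊕b11⊕b12⊕b13⊕b14⊕b15⊕b24⊕b25⊕b26⊕b27⊕b28⊕b29⊕b30⊕b31 = 1⊕1⊕0⊕0⊕1⊕0⊕0⊕0⊕0⊕0⊕1⊕1⊕0⊕1⊕1⊕1 = 0
s16: b16⊕b17⊕b18⊕b19⊕b20⊕b21⊕b22⊕b23⊕b24⊕b25⊕b26⊕b27⊕b28⊕b29⊕b30⊕b31 = 0⊕1⊕1⊕1⊕0⊕0⊕0⊕0⊕0⊕0⊕1⊕1⊕0⊕1⊕1⊕1 = 0
Syndrome (s16...s1) = 00000 → position 0 (no error).
Overall parity (XOR of all 32 bits, including p0): 1⊕1⊕0⊕1⊕1⊕0⊕1⊕0⊕1⊕1⊕0⊕0⊕1⊕0⊕0⊕0⊕0⊕1⊕1⊕1⊕0⊕0⊕0⊕0⊕0⊕0⊕1⊕1⊕0⊕1⊕1⊕1 = 0
Overall=0, syndrome position=0 → no error.

none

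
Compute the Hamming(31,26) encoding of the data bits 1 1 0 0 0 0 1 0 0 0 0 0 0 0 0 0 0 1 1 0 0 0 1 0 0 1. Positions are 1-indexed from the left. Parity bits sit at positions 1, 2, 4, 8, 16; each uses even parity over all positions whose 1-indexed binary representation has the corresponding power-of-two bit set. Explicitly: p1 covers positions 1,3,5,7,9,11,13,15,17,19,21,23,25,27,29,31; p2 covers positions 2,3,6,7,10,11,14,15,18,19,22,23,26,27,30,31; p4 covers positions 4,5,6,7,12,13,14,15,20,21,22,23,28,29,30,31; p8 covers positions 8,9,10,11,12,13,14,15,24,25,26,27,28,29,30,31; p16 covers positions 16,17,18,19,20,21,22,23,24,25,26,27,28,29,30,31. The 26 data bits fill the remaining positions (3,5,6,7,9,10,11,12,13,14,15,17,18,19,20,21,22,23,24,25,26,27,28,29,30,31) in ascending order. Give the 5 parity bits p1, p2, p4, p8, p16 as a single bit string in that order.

Place data bits at non-power-of-two positions: b3=1, b5=1, b6=0, b7=0, b9=0, b10=0, b11=1, b12=0, b13=0, b14=0, b15=0, b17=0, b18=0, b19=0, b20=0, b21=0, b22=0, b23=1, b24=1, b25=0, b26=0, b27=0, b28=1, b29=0, b30=0, b31=1.
p1 = XOR of data positions {3,5,7,9,11,13,15,17,19,21,23,25,27,29,31} = 1⊕1⊕0⊕0⊕1⊕0⊕0⊕0⊕0⊕0⊕1⊕0⊕0⊕0⊕1 = 1
p2 = XOR of data positions {3,6,7,10,11,14,15,18,19,22,23,26,27,30,31} = 1⊕0⊕0⊕0⊕1⊕0⊕0⊕0⊕0⊕0⊕1⊕0⊕0⊕0⊕1 = 0
p4 = XOR of data positions {5,6,7,12,13,14,15,20,21,22,23,28,29,30,31} = 1⊕0⊕0⊕0⊕0⊕0⊕0⊕0⊕0⊕0⊕1⊕1⊕0⊕0⊕1 = 0
p8 = XOR of data positions {9,10,11,12,13,14,15,24,25,26,27,28,29,30,31} = 0⊕0⊕1⊕0⊕0⊕0⊕0⊕1⊕0⊕0⊕0⊕1⊕0⊕0⊕1 = 0
p16 = XOR of data positions {17,18,19,20,21,22,23,24,25,26,27,28,29,30,31} = 0⊕0⊕0⊕0⊕0⊕0⊕1⊕1⊕0⊕0⊕0⊕1⊕0⊕0⊕1 = 0
Parity bits p1,p2,p4,p8,p16 = 10000

10000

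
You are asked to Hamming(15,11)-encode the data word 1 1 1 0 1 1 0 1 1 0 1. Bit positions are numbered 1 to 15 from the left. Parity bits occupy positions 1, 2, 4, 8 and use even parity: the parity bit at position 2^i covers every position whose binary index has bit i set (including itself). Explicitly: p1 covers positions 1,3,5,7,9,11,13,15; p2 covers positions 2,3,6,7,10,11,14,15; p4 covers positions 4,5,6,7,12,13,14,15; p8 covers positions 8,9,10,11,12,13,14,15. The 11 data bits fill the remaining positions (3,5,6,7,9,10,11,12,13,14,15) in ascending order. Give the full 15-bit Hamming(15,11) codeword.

101111011101101

Place data bits at non-power-of-two positions: b3=1, b5=1, b6=1, b7=0, b9=1, b10=1, b11=0, b12=1, b13=1, b14=0, b15=1.
p1 = XOR of data positions {3,5,7,9,11,13,15} = 1⊕1⊕0⊕1⊕0⊕1⊕1 = 1
p2 = XOR of data positions {3,6,7,10,11,14,15} = 1⊕1⊕0⊕1⊕0⊕0⊕1 = 0
p4 = XOR of data positions {5,6,7,12,13,14,15} = 1⊕1⊕0⊕1⊕1⊕0⊕1 = 1
p8 = XOR of data positions {9,10,11,12,13,14,15} = 1⊕1⊕0⊕1⊕1⊕0⊕1 = 1
Codeword b1..b15 = 101111011101101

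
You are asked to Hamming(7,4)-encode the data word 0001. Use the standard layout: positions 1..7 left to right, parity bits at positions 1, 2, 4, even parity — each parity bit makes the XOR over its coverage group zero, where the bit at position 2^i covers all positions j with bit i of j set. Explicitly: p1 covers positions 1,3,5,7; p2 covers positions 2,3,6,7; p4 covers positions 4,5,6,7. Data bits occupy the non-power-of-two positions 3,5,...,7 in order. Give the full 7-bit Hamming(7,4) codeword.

Place data bits at non-power-of-two positions: b3=0, b5=0, b6=0, b7=1.
p1 = XOR of data positions {3,5,7} = 0⊕0⊕1 = 1
p2 = XOR of data positions {3,6,7} = 0⊕0⊕1 = 1
p4 = XOR of data positions {5,6,7} = 0⊕0⊕1 = 1
Codeword b1..b7 = 1101001

1101001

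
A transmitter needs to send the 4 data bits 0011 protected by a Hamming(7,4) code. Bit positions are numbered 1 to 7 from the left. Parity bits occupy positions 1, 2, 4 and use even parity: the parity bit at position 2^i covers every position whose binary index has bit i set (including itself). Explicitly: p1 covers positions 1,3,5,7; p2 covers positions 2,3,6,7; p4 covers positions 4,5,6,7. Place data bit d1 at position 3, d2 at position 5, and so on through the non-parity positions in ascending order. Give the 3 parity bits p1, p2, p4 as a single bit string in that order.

Place data bits at non-power-of-two positions: b3=0, b5=0, b6=1, b7=1.
p1 = XOR of data positions {3,5,7} = 0⊕0⊕1 = 1
p2 = XOR of data positions {3,6,7} = 0⊕1⊕1 = 0
p4 = XOR of data positions {5,6,7} = 0⊕1⊕1 = 0
Parity bits p1,p2,p4 = 100

100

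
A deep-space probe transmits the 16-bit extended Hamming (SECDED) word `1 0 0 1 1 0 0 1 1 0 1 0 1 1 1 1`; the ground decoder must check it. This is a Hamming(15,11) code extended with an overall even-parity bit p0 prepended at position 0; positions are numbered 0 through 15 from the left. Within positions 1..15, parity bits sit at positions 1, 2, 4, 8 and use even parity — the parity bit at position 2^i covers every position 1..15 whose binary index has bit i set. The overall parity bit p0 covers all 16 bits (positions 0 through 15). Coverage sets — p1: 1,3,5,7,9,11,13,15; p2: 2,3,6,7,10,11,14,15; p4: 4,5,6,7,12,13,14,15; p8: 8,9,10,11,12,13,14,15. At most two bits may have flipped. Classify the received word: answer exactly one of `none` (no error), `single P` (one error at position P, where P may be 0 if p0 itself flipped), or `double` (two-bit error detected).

double

s1: b1⊕b3⊕b5⊕b7⊕b9⊕b11⊕b13⊕b15 = 0⊕1⊕0⊕1⊕0⊕0⊕1⊕1 = 0
s2: b2⊕b3⊕b6⊕b7⊕b10⊕b11⊕b14⊕b15 = 0⊕1⊕0⊕1⊕1⊕0⊕1⊕1 = 1
s4: b4⊕b5⊕b6⊕b7⊕b12⊕b13⊕b14⊕b15 = 1⊕0⊕0⊕1⊕1⊕1⊕1⊕1 = 0
s8: b8⊕b9⊕b10⊕b11⊕b12⊕b13⊕b14⊕b15 = 1⊕0⊕1⊕0⊕1⊕1⊕1⊕1 = 0
Syndrome (s8...s1) = 0010 → position 2.
Overall parity (XOR of all 16 bits, including p0): 1⊕0⊕0⊕1⊕1⊕0⊕0⊕1⊕1⊕0⊕1⊕0⊕1⊕1⊕1⊕1 = 0
Overall=0, syndrome position=2 → double-bit error detected (uncorrectable).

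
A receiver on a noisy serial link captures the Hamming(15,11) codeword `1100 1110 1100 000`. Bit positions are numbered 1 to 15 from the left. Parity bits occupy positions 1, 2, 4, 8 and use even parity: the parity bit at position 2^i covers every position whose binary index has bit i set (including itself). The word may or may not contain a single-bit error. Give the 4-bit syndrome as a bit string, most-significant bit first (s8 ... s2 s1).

s1: b1⊕b3⊕b5⊕b7⊕b9⊕b11⊕b13⊕b15 = 1⊕0⊕1⊕1⊕1⊕0⊕0⊕0 = 0
s2: b2⊕b3⊕b6⊕b7⊕b10⊕b11⊕b14⊕b15 = 1⊕0⊕1⊕1⊕1⊕0⊕0⊕0 = 0
s4: b4⊕b5⊕b6⊕b7⊕b12⊕b13⊕b14⊕b15 = 0⊕1⊕1⊕1⊕0⊕0⊕0⊕0 = 1
s8: b8⊕b9⊕b10⊕b11⊕b12⊕b13⊕b14⊕b15 = 0⊕1⊕1⊕0⊕0⊕0⊕0⊕0 = 0
Syndrome (s8...s1) = 0100 → position 4.

0100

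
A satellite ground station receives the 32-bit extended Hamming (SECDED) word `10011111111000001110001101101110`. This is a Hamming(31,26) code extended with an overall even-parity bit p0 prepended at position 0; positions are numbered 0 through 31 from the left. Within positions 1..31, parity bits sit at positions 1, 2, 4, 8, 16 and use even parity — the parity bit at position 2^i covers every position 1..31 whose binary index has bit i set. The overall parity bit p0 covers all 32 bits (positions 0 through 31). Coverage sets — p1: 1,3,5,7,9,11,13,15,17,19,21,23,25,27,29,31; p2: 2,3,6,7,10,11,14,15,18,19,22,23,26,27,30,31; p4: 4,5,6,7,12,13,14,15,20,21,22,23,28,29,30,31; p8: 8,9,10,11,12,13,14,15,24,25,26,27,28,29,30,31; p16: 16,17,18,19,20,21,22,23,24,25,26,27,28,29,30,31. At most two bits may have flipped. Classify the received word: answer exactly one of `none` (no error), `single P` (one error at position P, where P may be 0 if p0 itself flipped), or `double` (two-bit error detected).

single 6

s1: b1⊕b3⊕b5⊕b7⊕b9⊕b11⊕b13⊕b15⊕b17⊕b19⊕b21⊕b23⊕b25⊕b27⊕b29⊕b31 = 0⊕1⊕1⊕1⊕1⊕0⊕0⊕0⊕1⊕0⊕0⊕1⊕1⊕0⊕1⊕0 = 0
s2: b2⊕b3⊕b6⊕b7⊕b10⊕b11⊕b14⊕b15⊕b18⊕b19⊕b22⊕b23⊕b26⊕b27⊕b30⊕b31 = 0⊕1⊕1⊕1⊕1⊕0⊕0⊕0⊕1⊕0⊕1⊕1⊕1⊕0⊕1⊕0 = 1
s4: b4⊕b5⊕b6⊕b7⊕b12⊕b13⊕b14⊕b15⊕b20⊕b21⊕b22⊕b23⊕b28⊕b29⊕b30⊕b31 = 1⊕1⊕1⊕1⊕0⊕0⊕0⊕0⊕0⊕0⊕1⊕1⊕1⊕1⊕1⊕0 = 1
s8: b8⊕b9⊕b10⊕b11⊕b12⊕b13⊕b14⊕b15⊕b24⊕b25⊕b26⊕b27⊕b28⊕b29⊕b30⊕b31 = 1⊕1⊕1⊕0⊕0⊕0⊕0⊕0⊕0⊕1⊕1⊕0⊕1⊕1⊕1⊕0 = 0
s16: b16⊕b17⊕b18⊕b19⊕b20⊕b21⊕b22⊕b23⊕b24⊕b25⊕b26⊕b27⊕b28⊕b29⊕b30⊕b31 = 1⊕1⊕1⊕0⊕0⊕0⊕1⊕1⊕0⊕1⊕1⊕0⊕1⊕1⊕1⊕0 = 0
Syndrome (s16...s1) = 00110 → position 6.
Overall parity (XOR of all 32 bits, including p0): 1⊕0⊕0⊕1⊕1⊕1⊕1⊕1⊕1⊕1⊕1⊕0⊕0⊕0⊕0⊕0⊕1⊕1⊕1⊕0⊕0⊕0⊕1⊕1⊕0⊕1⊕1⊕0⊕1⊕1⊕1⊕0 = 1
Overall=1, syndrome position=6 → single-bit error at position 6.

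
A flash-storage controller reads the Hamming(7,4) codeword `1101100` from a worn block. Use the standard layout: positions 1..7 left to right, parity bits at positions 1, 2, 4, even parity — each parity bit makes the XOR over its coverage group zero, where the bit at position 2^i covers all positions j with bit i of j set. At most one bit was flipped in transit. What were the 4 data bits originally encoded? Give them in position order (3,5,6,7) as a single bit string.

0100

s1: b1⊕b3⊕b5⊕b7 = 1⊕0⊕1⊕0 = 0
s2: b2⊕b3⊕b6⊕b7 = 1⊕0⊕0⊕0 = 1
s4: b4⊕b5⊕b6⊕b7 = 1⊕1⊕0⊕0 = 0
Syndrome (s4...s1) = 010 → position 2.
Flip bit 2: corrected codeword = 1001100
Data bits at positions 3,5,6,7: 0100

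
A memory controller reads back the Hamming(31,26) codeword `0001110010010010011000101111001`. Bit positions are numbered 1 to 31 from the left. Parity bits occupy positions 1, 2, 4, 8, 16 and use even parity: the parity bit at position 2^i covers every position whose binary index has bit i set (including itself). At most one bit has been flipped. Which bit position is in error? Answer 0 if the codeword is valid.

0

s1: b1⊕b3⊕b5⊕b7⊕b9⊕b11⊕b13⊕b15⊕b17⊕b19⊕b21⊕b23⊕b25⊕b27⊕b29⊕b31 = 0⊕0⊕1⊕0⊕1⊕0⊕0⊕1⊕0⊕1⊕0⊕1⊕1⊕1⊕0⊕1 = 0
s2: b2⊕b3⊕b6⊕b7⊕b10⊕b11⊕b14⊕b15⊕b18⊕b19⊕b22⊕b23⊕b26⊕b27⊕b30⊕b31 = 0⊕0⊕1⊕0⊕0⊕0⊕0⊕1⊕1⊕1⊕0⊕1⊕1⊕1⊕0⊕1 = 0
s4: b4⊕b5⊕b6⊕b7⊕b12⊕b13⊕b14⊕b15⊕b20⊕b21⊕b22⊕b23⊕b28⊕b29⊕b30⊕b31 = 1⊕1⊕1⊕0⊕1⊕0⊕0⊕1⊕0⊕0⊕0⊕1⊕1⊕0⊕0⊕1 = 0
s8: b8⊕b9⊕b10⊕b11⊕b12⊕b13⊕b14⊕b15⊕b24⊕b25⊕b26⊕b27⊕b28⊕b29⊕b30⊕b31 = 0⊕1⊕0⊕0⊕1⊕0⊕0⊕1⊕0⊕1⊕1⊕1⊕1⊕0⊕0⊕1 = 0
s16: b16⊕b17⊕b18⊕b19⊕b20⊕b21⊕b22⊕b23⊕b24⊕b25⊕b26⊕b27⊕b28⊕b29⊕b30⊕b31 = 0⊕0⊕1⊕1⊕0⊕0⊕0⊕1⊕0⊕1⊕1⊕1⊕1⊕0⊕0⊕1 = 0
Syndrome (s16...s1) = 00000 → position 0 (no error).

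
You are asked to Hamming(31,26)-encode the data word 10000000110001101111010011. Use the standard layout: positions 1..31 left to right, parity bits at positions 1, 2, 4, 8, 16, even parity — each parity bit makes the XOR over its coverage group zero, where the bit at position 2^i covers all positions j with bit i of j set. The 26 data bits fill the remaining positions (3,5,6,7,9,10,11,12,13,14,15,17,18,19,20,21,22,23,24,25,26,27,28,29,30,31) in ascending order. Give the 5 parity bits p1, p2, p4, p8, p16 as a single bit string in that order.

Place data bits at non-power-of-two positions: b3=1, b5=0, b6=0, b7=0, b9=0, b10=0, b11=0, b12=0, b13=1, b14=1, b15=0, b17=0, b18=0, b19=1, b20=1, b21=0, b22=1, b23=1, b24=1, b25=1, b26=0, b27=1, b28=0, b29=0, b30=1, b31=1.
p1 = XOR of data positions {3,5,7,9,11,13,15,17,19,21,23,25,27,29,31} = 1⊕0⊕0⊕0⊕0⊕1⊕0⊕0⊕1⊕0⊕1⊕1⊕1⊕0⊕1 = 1
p2 = XOR of data positions {3,6,7,10,11,14,15,18,19,22,23,26,27,30,31} = 1⊕0⊕0⊕0⊕0⊕1⊕0⊕0⊕1⊕1⊕1⊕0⊕1⊕1⊕1 = 0
p4 = XOR of data positions {5,6,7,12,13,14,15,20,21,22,23,28,29,30,31} = 0⊕0⊕0⊕0⊕1⊕1⊕0⊕1⊕0⊕1⊕1⊕0⊕0⊕1⊕1 = 1
p8 = XOR of data positions {9,10,11,12,13,14,15,24,25,26,27,28,29,30,31} = 0⊕0⊕0⊕0⊕1⊕1⊕0⊕1⊕1⊕0⊕1⊕0⊕0⊕1⊕1 = 1
p16 = XOR of data positions {17,18,19,20,21,22,23,24,25,26,27,28,29,30,31} = 0⊕0⊕1⊕1⊕0⊕1⊕1⊕1⊕1⊕0⊕1⊕0⊕0⊕1⊕1 = 1
Parity bits p1,p2,p4,p8,p16 = 10111

10111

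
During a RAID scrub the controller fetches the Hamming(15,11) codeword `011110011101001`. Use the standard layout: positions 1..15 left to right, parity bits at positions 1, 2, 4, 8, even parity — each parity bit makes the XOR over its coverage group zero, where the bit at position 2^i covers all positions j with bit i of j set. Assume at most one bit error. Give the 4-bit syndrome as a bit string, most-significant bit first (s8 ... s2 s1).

1000

s1: b1⊕b3⊕b5⊕b7⊕b9⊕b11⊕b13⊕b15 = 0⊕1⊕1⊕0⊕1⊕0⊕0⊕1 = 0
s2: b2⊕b3⊕b6⊕b7⊕b10⊕b11⊕b14⊕b15 = 1⊕1⊕0⊕0⊕1⊕0⊕0⊕1 = 0
s4: b4⊕b5⊕b6⊕b7⊕b12⊕b13⊕b14⊕b15 = 1⊕1⊕0⊕0⊕1⊕0⊕0⊕1 = 0
s8: b8⊕b9⊕b10⊕b11⊕b12⊕b13⊕b14⊕b15 = 1⊕1⊕1⊕0⊕1⊕0⊕0⊕1 = 1
Syndrome (s8...s1) = 1000 → position 8.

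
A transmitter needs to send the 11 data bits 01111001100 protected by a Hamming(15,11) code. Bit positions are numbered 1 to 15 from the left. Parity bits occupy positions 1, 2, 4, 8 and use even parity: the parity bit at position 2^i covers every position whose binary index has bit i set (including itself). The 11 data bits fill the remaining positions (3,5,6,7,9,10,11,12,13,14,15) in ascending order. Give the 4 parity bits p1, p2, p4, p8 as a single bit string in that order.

0011

Place data bits at non-power-of-two positions: b3=0, b5=1, b6=1, b7=1, b9=1, b10=0, b11=0, b12=1, b13=1, b14=0, b15=0.
p1 = XOR of data positions {3,5,7,9,11,13,15} = 0⊕1⊕1⊕1⊕0⊕1⊕0 = 0
p2 = XOR of data positions {3,6,7,10,11,14,15} = 0⊕1⊕1⊕0⊕0⊕0⊕0 = 0
p4 = XOR of data positions {5,6,7,12,13,14,15} = 1⊕1⊕1⊕1⊕1⊕0⊕0 = 1
p8 = XOR of data positions {9,10,11,12,13,14,15} = 1⊕0⊕0⊕1⊕1⊕0⊕0 = 1
Parity bits p1,p2,p4,p8 = 0011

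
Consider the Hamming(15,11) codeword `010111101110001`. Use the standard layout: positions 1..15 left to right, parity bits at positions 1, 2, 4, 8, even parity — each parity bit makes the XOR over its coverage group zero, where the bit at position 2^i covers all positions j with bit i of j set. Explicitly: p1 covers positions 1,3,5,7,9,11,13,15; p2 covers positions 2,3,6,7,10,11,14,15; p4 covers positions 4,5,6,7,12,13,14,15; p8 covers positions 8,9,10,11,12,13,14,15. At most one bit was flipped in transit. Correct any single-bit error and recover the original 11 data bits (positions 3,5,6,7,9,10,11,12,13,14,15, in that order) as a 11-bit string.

s1: b1⊕b3⊕b5⊕b7⊕b9⊕b11⊕b13⊕b15 = 0⊕0⊕1⊕1⊕1⊕1⊕0⊕1 = 1
s2: b2⊕b3⊕b6⊕b7⊕b10⊕b11⊕b14⊕b15 = 1⊕0⊕1⊕1⊕1⊕1⊕0⊕1 = 0
s4: b4⊕b5⊕b6⊕b7⊕b12⊕b13⊕b14⊕b15 = 1⊕1⊕1⊕1⊕0⊕0⊕0⊕1 = 1
s8: b8⊕b9⊕b10⊕b11⊕b12⊕b13⊕b14⊕b15 = 0⊕1⊕1⊕1⊕0⊕0⊕0⊕1 = 0
Syndrome (s8...s1) = 0101 → position 5.
Flip bit 5: corrected codeword = 010101101110001
Data bits at positions 3,5,6,7,9,10,11,12,13,14,15: 00111110001

00111110001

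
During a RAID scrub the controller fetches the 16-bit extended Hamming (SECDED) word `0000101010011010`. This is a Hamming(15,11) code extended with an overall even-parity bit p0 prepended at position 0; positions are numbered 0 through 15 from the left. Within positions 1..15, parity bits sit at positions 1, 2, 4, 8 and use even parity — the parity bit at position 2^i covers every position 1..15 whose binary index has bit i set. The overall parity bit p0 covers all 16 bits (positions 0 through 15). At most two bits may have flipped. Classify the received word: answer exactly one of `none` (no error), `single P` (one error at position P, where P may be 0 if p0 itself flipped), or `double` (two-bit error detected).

s1: b1⊕b3⊕b5⊕b7⊕b9⊕b11⊕b13⊕b15 = 0⊕0⊕0⊕0⊕0⊕1⊕0⊕0 = 1
s2: b2⊕b3⊕b6⊕b7⊕b10⊕b11⊕b14⊕b15 = 0⊕0⊕1⊕0⊕0⊕1⊕1⊕0 = 1
s4: b4⊕b5⊕b6⊕b7⊕b12⊕b13⊕b14⊕b15 = 1⊕0⊕1⊕0⊕1⊕0⊕1⊕0 = 0
s8: b8⊕b9⊕b10⊕b11⊕b12⊕b13⊕b14⊕b15 = 1⊕0⊕0⊕1⊕1⊕0⊕1⊕0 = 0
Syndrome (s8...s1) = 0011 → position 3.
Overall parity (XOR of all 16 bits, including p0): 0⊕0⊕0⊕0⊕1⊕0⊕1⊕0⊕1⊕0⊕0⊕1⊕1⊕0⊕1⊕0 = 0
Overall=0, syndrome position=3 → double-bit error detected (uncorrectable).

double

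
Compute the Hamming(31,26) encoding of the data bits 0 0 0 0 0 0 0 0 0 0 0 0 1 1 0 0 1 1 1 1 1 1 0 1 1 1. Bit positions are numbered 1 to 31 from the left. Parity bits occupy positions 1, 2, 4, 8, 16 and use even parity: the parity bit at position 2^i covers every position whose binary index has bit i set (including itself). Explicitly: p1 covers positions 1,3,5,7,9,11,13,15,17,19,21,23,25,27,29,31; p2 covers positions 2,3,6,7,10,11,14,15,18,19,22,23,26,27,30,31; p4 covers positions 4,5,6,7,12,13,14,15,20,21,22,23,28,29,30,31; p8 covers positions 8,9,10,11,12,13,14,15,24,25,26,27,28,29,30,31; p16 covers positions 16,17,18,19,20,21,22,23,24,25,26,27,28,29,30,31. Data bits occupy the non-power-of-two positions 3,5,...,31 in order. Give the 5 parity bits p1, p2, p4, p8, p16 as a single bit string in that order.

Place data bits at non-power-of-two positions: b3=0, b5=0, b6=0, b7=0, b9=0, b10=0, b11=0, b12=0, b13=0, b14=0, b15=0, b17=0, b18=1, b19=1, b20=0, b21=0, b22=1, b23=1, b24=1, b25=1, b26=1, b27=1, b28=0, b29=1, b30=1, b31=1.
p1 = XOR of data positions {3,5,7,9,11,13,15,17,19,21,23,25,27,29,31} = 0⊕0⊕0⊕0⊕0⊕0⊕0⊕0⊕1⊕0⊕1⊕1⊕1⊕1⊕1 = 0
p2 = XOR of data positions {3,6,7,10,11,14,15,18,19,22,23,26,27,30,31} = 0⊕0⊕0⊕0⊕0⊕0⊕0⊕1⊕1⊕1⊕1⊕1⊕1⊕1⊕1 = 0
p4 = XOR of data positions {5,6,7,12,13,14,15,20,21,22,23,28,29,30,31} = 0⊕0⊕0⊕0⊕0⊕0⊕0⊕0⊕0⊕1⊕1⊕0⊕1⊕1⊕1 = 1
p8 = XOR of data positions {9,10,11,12,13,14,15,24,25,26,27,28,29,30,31} = 0⊕0⊕0⊕0⊕0⊕0⊕0⊕1⊕1⊕1⊕1⊕0⊕1⊕1⊕1 = 1
p16 = XOR of data positions {17,18,19,20,21,22,23,24,25,26,27,28,29,30,31} = 0⊕1⊕1⊕0⊕0⊕1⊕1⊕1⊕1⊕1⊕1⊕0⊕1⊕1⊕1 = 1
Parity bits p1,p2,p4,p8,p16 = 00111

00111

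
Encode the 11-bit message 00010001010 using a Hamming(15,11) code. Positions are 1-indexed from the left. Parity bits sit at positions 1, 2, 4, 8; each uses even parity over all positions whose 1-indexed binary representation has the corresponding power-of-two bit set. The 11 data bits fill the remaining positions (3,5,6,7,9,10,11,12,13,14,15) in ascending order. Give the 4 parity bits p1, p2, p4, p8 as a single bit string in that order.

Place data bits at non-power-of-two positions: b3=0, b5=0, b6=0, b7=1, b9=0, b10=0, b11=0, b12=1, b13=0, b14=1, b15=0.
p1 = XOR of data positions {3,5,7,9,11,13,15} = 0⊕0⊕1⊕0⊕0⊕0⊕0 = 1
p2 = XOR of data positions {3,6,7,10,11,14,15} = 0⊕0⊕1⊕0⊕0⊕1⊕0 = 0
p4 = XOR of data positions {5,6,7,12,13,14,15} = 0⊕0⊕1⊕1⊕0⊕1⊕0 = 1
p8 = XOR of data positions {9,10,11,12,13,14,15} = 0⊕0⊕0⊕1⊕0⊕1⊕0 = 0
Parity bits p1,p2,p4,p8 = 1010

1010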